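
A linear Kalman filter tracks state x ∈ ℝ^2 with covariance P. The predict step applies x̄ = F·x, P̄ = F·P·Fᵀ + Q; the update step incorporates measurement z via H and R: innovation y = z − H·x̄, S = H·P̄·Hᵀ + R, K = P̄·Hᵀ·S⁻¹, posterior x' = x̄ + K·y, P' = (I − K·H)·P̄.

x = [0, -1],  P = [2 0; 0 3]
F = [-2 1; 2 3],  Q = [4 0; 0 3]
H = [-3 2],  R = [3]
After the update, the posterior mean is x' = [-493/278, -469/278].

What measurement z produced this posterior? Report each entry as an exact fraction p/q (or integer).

z = [2]

x̄ = F·x = [-1, -3]
P̄ = F·P·Fᵀ + Q = [15 1; 1 38]
S = H·P̄·Hᵀ + R = [278]
K = P̄·Hᵀ·S⁻¹ = [-43/278; 73/278]
x' − x̄ = [-215/278, 365/278] = K·y
y = (KᵀK)⁻¹·Kᵀ·(x' − x̄) = [5]
z = y + H·x̄ = [5] + [-3] = [2]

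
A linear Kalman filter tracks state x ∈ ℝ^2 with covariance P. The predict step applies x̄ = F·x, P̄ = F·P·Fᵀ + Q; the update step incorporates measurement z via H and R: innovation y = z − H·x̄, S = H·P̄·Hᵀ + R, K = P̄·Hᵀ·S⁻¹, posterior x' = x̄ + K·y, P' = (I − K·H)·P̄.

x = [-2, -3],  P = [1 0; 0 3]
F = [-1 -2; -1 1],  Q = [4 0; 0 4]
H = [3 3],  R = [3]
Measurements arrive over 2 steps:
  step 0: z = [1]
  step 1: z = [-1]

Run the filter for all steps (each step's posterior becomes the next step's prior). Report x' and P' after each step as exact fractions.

step 0: x' = [64/23, -53/23], P' = [175/23 -169/23; -169/23 341/46]
step 1: x' = [3142/2317, -4049/2317], P' = [26499/2317 -26623/2317; -26623/2317 27504/2317]

step 0: x̄ = F·x = [8, -1]
step 0: P̄ = F·P·Fᵀ + Q = [17 -5; -5 8]
step 0: y = z − H·x̄ = [-20]
step 0: S = H·P̄·Hᵀ + R = [138]
step 0: K = P̄·Hᵀ·S⁻¹ = [6/23; 3/46]
step 0: x' = x̄ + K·y = [64/23, -53/23]
step 0: P' = (I − K·H)·P̄ = [175/23 -169/23; -169/23 341/46]
step 1: x̄ = F·x = [42/23, -117/23]
step 1: P̄ = F·P·Fᵀ + Q = [273/23 -335/23; -335/23 1551/46]
step 1: y = z − H·x̄ = [202/23]
step 1: S = H·P̄·Hᵀ + R = [6951/46]
step 1: K = P̄·Hᵀ·S⁻¹ = [-124/2317; 881/2317]
step 1: x' = x̄ + K·y = [3142/2317, -4049/2317]
step 1: P' = (I − K·H)·P̄ = [26499/2317 -26623/2317; -26623/2317 27504/2317]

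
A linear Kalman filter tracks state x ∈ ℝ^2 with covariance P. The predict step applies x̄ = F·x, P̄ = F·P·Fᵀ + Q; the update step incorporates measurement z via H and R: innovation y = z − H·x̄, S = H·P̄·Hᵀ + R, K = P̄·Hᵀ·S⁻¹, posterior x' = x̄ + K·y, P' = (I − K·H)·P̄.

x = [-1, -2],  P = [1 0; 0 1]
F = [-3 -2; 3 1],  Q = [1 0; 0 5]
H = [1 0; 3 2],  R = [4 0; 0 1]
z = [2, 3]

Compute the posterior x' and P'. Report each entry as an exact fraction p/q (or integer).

x̄ = F·x = [7, -5]
P̄ = F·P·Fᵀ + Q = [14 -11; -11 15]
y = z − H·x̄ = [-5, -8]
S = H·P̄·Hᵀ + R = [18 20; 20 55]
K = P̄·Hᵀ·S⁻¹ = [37/59 8/59; -109/118 83/295]
x' = x̄ + K·y = [164/59, -1553/590]
P' = (I − K·H)·P̄ = [148/59 -218/59; -218/59 3353/590]

x' = [164/59, -1553/590]
P' = [148/59 -218/59; -218/59 3353/590]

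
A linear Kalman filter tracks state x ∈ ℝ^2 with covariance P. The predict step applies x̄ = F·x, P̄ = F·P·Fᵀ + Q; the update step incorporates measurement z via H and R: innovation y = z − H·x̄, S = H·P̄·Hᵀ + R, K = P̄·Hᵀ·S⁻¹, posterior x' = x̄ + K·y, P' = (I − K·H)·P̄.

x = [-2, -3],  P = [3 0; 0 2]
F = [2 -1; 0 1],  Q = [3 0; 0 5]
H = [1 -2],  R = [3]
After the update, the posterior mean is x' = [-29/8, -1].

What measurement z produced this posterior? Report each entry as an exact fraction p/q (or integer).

z = [-2]

x̄ = F·x = [-1, -3]
P̄ = F·P·Fᵀ + Q = [17 -2; -2 7]
S = H·P̄·Hᵀ + R = [56]
K = P̄·Hᵀ·S⁻¹ = [3/8; -2/7]
x' − x̄ = [-21/8, 2] = K·y
y = (KᵀK)⁻¹·Kᵀ·(x' − x̄) = [-7]
z = y + H·x̄ = [-7] + [5] = [-2]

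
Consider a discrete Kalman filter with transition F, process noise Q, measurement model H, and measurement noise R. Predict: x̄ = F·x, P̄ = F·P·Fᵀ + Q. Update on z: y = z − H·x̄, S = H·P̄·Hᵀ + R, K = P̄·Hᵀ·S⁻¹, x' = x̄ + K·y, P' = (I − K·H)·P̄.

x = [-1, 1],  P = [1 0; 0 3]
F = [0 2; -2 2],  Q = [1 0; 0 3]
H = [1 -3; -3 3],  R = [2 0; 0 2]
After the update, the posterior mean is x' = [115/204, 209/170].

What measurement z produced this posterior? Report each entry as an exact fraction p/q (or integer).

x̄ = F·x = [2, 4]
P̄ = F·P·Fᵀ + Q = [13 12; 12 19]
S = H·P̄·Hᵀ + R = [114 -66; -66 74]
K = P̄·Hᵀ·S⁻¹ = [-95/204 -31/68; -81/170 -12/85]
x' − x̄ = [-293/204, -471/170] = K·y
y = (KᵀK)⁻¹·Kᵀ·(x' − x̄) = [7, -4]
z = y + H·x̄ = [7, -4] + [-10, 6] = [-3, 2]

z = [-3, 2]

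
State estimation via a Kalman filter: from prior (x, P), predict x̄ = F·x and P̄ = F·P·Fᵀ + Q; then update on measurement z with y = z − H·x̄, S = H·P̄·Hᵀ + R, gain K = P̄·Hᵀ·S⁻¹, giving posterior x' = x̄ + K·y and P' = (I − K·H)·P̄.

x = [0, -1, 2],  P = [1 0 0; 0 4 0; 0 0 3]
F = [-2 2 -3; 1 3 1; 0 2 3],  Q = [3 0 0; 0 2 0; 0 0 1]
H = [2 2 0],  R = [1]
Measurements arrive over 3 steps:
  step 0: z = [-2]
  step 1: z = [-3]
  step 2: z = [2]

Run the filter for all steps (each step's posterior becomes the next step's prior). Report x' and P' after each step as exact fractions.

step 0: x' = [-1768/473, 117/43, 236/43], P' = [7774/473 -701/43 -977/43; -701/43 706/43 979/43; -977/43 979/43 1716/43]
step 1: x' = [-2047268/394613, 1459069/394613, 4538038/394613], P' = [27254079/394613 -27233504/394613 -58997014/394613; -27233504/394613 27311464/394613 59127540/394613; -58997014/394613 59127540/394613 131776421/394613]
step 2: x' = [-6341121456/372057061, 6713050441/372057061, 16060246876/372057061], P' = [111690788476/372057061 -111780923623/372057061 -245879209497/372057061; -111780923623/372057061 111963974382/372057061 246243526601/372057061; -245879209497/372057061 246243526601/372057061 545156033458/372057061]

step 0: x̄ = F·x = [-8, -1, 4]
step 0: P̄ = F·P·Fᵀ + Q = [50 13 -11; 13 42 33; -11 33 44]
step 0: y = z − H·x̄ = [16]
step 0: S = H·P̄·Hᵀ + R = [473]
step 0: K = P̄·Hᵀ·S⁻¹ = [126/473; 10/43; 4/43]
step 0: x' = x̄ + K·y = [-1768/473, 117/43, 236/43]
step 0: P' = (I − K·H)·P̄ = [7774/473 -701/43 -977/43; -701/43 706/43 979/43; -977/43 979/43 1716/43]
step 1: x̄ = F·x = [-1678/473, 4689/473, 942/43]
step 1: P̄ = F·P·Fᵀ + Q = [36959/473 -16384/473 -3954/43; -16384/473 94344/473 15820/43; -3954/43 15820/43 30059/43]
step 1: y = z − H·x̄ = [-7441/473]
step 1: S = H·P̄·Hᵀ + R = [394613/473]
step 1: K = P̄·Hᵀ·S⁻¹ = [41150/394613; 155920/394613; 261052/394613]
step 1: x' = x̄ + K·y = [-2047268/394613, 1459069/394613, 4538038/394613]
step 1: P' = (I − K·H)·P̄ = [27254079/394613 -27233504/394613 -58997014/394613; -27233504/394613 27311464/394613 59127540/394613; -58997014/394613 59127540/394613 131776421/394613]
step 2: x̄ = F·x = [-6601440/394613, 6867977/394613, 16532252/394613]
step 2: P̄ = F·P·Fᵀ + Q = [205807184/394613 -295942331/394613 -613825833/394613; -295942331/394613 478993090/394613 978142937/394613; -613825833/394613 978142937/394613 2005158738/394613]
step 2: y = z − H·x̄ = [256152/394613]
step 2: S = H·P̄·Hᵀ + R = [372057061/394613]
step 2: K = P̄·Hᵀ·S⁻¹ = [-180270294/372057061; 366101518/372057061; 728634208/372057061]
step 2: x' = x̄ + K·y = [-6341121456/372057061, 6713050441/372057061, 16060246876/372057061]
step 2: P' = (I − K·H)·P̄ = [111690788476/372057061 -111780923623/372057061 -245879209497/372057061; -111780923623/372057061 111963974382/372057061 246243526601/372057061; -245879209497/372057061 246243526601/372057061 545156033458/372057061]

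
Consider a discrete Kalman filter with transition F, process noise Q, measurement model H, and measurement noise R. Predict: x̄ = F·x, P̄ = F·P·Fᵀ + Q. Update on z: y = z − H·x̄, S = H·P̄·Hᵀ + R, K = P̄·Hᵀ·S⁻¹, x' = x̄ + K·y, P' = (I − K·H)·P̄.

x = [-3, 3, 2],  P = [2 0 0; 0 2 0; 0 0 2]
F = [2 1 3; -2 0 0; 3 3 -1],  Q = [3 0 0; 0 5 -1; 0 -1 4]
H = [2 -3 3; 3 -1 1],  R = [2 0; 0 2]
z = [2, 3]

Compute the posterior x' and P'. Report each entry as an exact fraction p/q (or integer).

x̄ = F·x = [3, 6, -2]
P̄ = F·P·Fᵀ + Q = [31 -8 12; -8 13 -13; 12 -13 42]
y = z − H·x̄ = [20, 2]
S = H·P̄·Hᵀ + R = [1095 649; 649 482]
K = P̄·Hᵀ·S⁻¹ = [-14533/106589 44557/106589; -12858/106589 6256/106589; 4577/15227 -3288/15227]
x' = x̄ + K·y = [118221/106589, 394886/106589, 54510/15227]
P' = (I − K·H)·P̄ = [42344/106589 9036/106589 -4126/15227; 9036/106589 489805/106589 67887/15227; -4126/15227 67887/15227 73689/15227]

x' = [118221/106589, 394886/106589, 54510/15227]
P' = [42344/106589 9036/106589 -4126/15227; 9036/106589 489805/106589 67887/15227; -4126/15227 67887/15227 73689/15227]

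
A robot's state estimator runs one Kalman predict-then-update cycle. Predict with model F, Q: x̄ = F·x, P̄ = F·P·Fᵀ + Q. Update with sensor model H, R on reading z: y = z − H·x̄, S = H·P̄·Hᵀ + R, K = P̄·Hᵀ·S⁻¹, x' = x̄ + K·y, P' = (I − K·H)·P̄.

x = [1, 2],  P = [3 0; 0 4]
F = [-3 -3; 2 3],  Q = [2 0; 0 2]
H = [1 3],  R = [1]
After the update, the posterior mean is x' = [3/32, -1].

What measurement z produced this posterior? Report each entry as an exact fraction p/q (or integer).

z = [-3]

x̄ = F·x = [-9, 8]
P̄ = F·P·Fᵀ + Q = [65 -54; -54 50]
S = H·P̄·Hᵀ + R = [192]
K = P̄·Hᵀ·S⁻¹ = [-97/192; 1/2]
x' − x̄ = [291/32, -9] = K·y
y = (KᵀK)⁻¹·Kᵀ·(x' − x̄) = [-18]
z = y + H·x̄ = [-18] + [15] = [-3]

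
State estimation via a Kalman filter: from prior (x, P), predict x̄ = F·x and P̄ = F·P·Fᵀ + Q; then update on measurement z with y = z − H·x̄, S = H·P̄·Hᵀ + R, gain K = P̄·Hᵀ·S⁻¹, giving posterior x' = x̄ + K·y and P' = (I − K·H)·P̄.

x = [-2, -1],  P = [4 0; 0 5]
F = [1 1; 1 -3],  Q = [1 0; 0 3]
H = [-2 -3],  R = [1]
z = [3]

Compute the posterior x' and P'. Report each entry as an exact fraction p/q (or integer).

x' = [-3, 1]
P' = [277/29 -185/29; -185/29 1648/377]

x̄ = F·x = [-3, 1]
P̄ = F·P·Fᵀ + Q = [10 -11; -11 52]
y = z − H·x̄ = [0]
S = H·P̄·Hᵀ + R = [377]
K = P̄·Hᵀ·S⁻¹ = [1/29; -134/377]
x' = x̄ + K·y = [-3, 1]
P' = (I − K·H)·P̄ = [277/29 -185/29; -185/29 1648/377]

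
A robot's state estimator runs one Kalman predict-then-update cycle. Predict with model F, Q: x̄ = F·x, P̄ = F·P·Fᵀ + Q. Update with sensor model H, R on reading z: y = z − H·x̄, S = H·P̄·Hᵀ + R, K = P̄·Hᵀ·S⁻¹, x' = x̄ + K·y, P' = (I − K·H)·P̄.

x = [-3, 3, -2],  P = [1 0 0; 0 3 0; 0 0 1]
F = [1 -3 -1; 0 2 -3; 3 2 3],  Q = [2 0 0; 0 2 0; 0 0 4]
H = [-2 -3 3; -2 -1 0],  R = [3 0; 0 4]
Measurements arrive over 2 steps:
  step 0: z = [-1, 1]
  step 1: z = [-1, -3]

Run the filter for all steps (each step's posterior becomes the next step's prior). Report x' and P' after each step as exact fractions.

step 0: x' = [-13810/4503, 46195/13509, 3853/4503], P' = [16973/3002 -39571/4503 -14885/3002; -39571/4503 218398/13509 45763/4503; -14885/3002 45763/4503 21259/3002]
step 1: x' = [3549671227/3767894744, 745080007/1883947372, 2277514951/3767894744], P' = [8423957115/3767894744 -3986090829/1883947372 -2173927665/3767894744; -3986090829/1883947372 3169528547/941973686 3462760327/1883947372; -2173927665/3767894744 3462760327/1883947372 6405842243/3767894744]

step 0: x̄ = F·x = [-10, 12, -9]
step 0: P̄ = F·P·Fᵀ + Q = [31 -15 -18; -15 23 3; -18 3 34]
step 0: y = z − H·x̄ = [42, -7]
step 0: S = H·P̄·Hᵀ + R = [622 172; 172 91]
step 0: K = P̄·Hᵀ·S⁻¹ = [541/9006 -2837/4503; -1967/13509 4757/13509; 2021/9006 -277/4503]
step 0: x' = x̄ + K·y = [-13810/4503, 46195/13509, 3853/4503]
step 0: P' = (I − K·H)·P̄ = [16973/3002 -39571/4503 -14885/3002; -39571/4503 218398/13509 45763/4503; -14885/3002 45763/4503 21259/3002]
step 1: x̄ = F·x = [-21286/1501, 57713/13509, 2777/13509]
step 1: P̄ = F·P·Fᵀ + Q = [426069/1501 -10983/1501 -227493/1501; -10983/1501 228263/27018 -96833/13509; -227493/1501 -96833/13509 1493251/13509]
step 1: y = z − H·x̄ = [-25761/1501, -365962/13509]
step 1: S = H·P̄·Hᵀ + R = [12215895/3002 6103383/3002; 6103383/3002 30222527/27018]
step 1: K = P̄·Hᵀ·S⁻¹ = [182282583/3767894744 -2218933143/3767894744; -218902881/1883947372 408281141/1883947372; 929606699/3767894744 -644416331/3767894744]
step 1: x' = x̄ + K·y = [3549671227/3767894744, 745080007/1883947372, 2277514951/3767894744]
step 1: P' = (I − K·H)·P̄ = [8423957115/3767894744 -3986090829/1883947372 -2173927665/3767894744; -3986090829/1883947372 3169528547/941973686 3462760327/1883947372; -2173927665/3767894744 3462760327/1883947372 6405842243/3767894744]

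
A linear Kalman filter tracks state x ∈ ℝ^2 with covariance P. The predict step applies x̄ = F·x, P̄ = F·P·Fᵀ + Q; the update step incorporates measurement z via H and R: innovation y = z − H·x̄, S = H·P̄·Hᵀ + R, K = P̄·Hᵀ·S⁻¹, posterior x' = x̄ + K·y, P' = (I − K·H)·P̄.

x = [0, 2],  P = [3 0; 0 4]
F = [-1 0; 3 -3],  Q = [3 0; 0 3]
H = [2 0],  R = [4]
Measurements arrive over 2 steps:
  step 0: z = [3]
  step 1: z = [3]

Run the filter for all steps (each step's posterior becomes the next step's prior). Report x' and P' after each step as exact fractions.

step 0: x' = [9/7, -111/14], P' = [6/7 -9/7; -9/7 381/7]
step 1: x' = [63/68, 1629/68], P' = [27/34 -45/34; -45/34 17517/34]

step 0: x̄ = F·x = [0, -6]
step 0: P̄ = F·P·Fᵀ + Q = [6 -9; -9 66]
step 0: y = z − H·x̄ = [3]
step 0: S = H·P̄·Hᵀ + R = [28]
step 0: K = P̄·Hᵀ·S⁻¹ = [3/7; -9/14]
step 0: x' = x̄ + K·y = [9/7, -111/14]
step 0: P' = (I − K·H)·P̄ = [6/7 -9/7; -9/7 381/7]
step 1: x̄ = F·x = [-9/7, 387/14]
step 1: P̄ = F·P·Fᵀ + Q = [27/7 -45/7; -45/7 3666/7]
step 1: y = z − H·x̄ = [39/7]
step 1: S = H·P̄·Hᵀ + R = [136/7]
step 1: K = P̄·Hᵀ·S⁻¹ = [27/68; -45/68]
step 1: x' = x̄ + K·y = [63/68, 1629/68]
step 1: P' = (I − K·H)·P̄ = [27/34 -45/34; -45/34 17517/34]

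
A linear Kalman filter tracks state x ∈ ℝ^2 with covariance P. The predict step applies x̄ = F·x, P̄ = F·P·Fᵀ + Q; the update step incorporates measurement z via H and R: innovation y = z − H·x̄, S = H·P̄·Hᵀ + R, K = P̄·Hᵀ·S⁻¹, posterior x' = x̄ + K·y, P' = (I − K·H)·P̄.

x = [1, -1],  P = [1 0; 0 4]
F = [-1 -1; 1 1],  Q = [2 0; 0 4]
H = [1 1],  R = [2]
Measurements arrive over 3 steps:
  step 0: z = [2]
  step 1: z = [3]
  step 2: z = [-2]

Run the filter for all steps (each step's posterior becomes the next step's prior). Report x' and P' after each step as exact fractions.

step 0: x' = [1/2, 1], P' = [13/2 -6; -6 7]
step 1: x' = [-3/4, 3], P' = [3 -5/2; -5/2 7/2]
step 2: x' = [-11/4, 5/4], P' = [3 -5/2; -5/2 7/2]

step 0: x̄ = F·x = [0, 0]
step 0: P̄ = F·P·Fᵀ + Q = [7 -5; -5 9]
step 0: y = z − H·x̄ = [2]
step 0: S = H·P̄·Hᵀ + R = [8]
step 0: K = P̄·Hᵀ·S⁻¹ = [1/4; 1/2]
step 0: x' = x̄ + K·y = [1/2, 1]
step 0: P' = (I − K·H)·P̄ = [13/2 -6; -6 7]
step 1: x̄ = F·x = [-3/2, 3/2]
step 1: P̄ = F·P·Fᵀ + Q = [7/2 -3/2; -3/2 11/2]
step 1: y = z − H·x̄ = [3]
step 1: S = H·P̄·Hᵀ + R = [8]
step 1: K = P̄·Hᵀ·S⁻¹ = [1/4; 1/2]
step 1: x' = x̄ + K·y = [-3/4, 3]
step 1: P' = (I − K·H)·P̄ = [3 -5/2; -5/2 7/2]
step 2: x̄ = F·x = [-9/4, 9/4]
step 2: P̄ = F·P·Fᵀ + Q = [7/2 -3/2; -3/2 11/2]
step 2: y = z − H·x̄ = [-2]
step 2: S = H·P̄·Hᵀ + R = [8]
step 2: K = P̄·Hᵀ·S⁻¹ = [1/4; 1/2]
step 2: x' = x̄ + K·y = [-11/4, 5/4]
step 2: P' = (I − K·H)·P̄ = [3 -5/2; -5/2 7/2]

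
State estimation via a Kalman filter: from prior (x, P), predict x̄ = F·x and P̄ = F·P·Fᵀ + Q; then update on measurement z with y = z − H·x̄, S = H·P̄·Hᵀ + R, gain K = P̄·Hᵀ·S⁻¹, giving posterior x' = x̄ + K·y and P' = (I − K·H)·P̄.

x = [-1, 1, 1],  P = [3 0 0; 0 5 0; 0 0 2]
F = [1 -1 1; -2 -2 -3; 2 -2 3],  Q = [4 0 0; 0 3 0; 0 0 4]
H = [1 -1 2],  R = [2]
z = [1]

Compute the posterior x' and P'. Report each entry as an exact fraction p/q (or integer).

x̄ = F·x = [-1, -3, -1]
P̄ = F·P·Fᵀ + Q = [14 -2 22; -2 53 -10; 22 -10 54]
y = z − H·x̄ = [1]
S = H·P̄·Hᵀ + R = [417]
K = P̄·Hᵀ·S⁻¹ = [20/139; -25/139; 140/417]
x' = x̄ + K·y = [-119/139, -442/139, -277/417]
P' = (I − K·H)·P̄ = [746/139 1222/139 258/139; 1222/139 5492/139 2110/139; 258/139 2110/139 2918/417]

x' = [-119/139, -442/139, -277/417]
P' = [746/139 1222/139 258/139; 1222/139 5492/139 2110/139; 258/139 2110/139 2918/417]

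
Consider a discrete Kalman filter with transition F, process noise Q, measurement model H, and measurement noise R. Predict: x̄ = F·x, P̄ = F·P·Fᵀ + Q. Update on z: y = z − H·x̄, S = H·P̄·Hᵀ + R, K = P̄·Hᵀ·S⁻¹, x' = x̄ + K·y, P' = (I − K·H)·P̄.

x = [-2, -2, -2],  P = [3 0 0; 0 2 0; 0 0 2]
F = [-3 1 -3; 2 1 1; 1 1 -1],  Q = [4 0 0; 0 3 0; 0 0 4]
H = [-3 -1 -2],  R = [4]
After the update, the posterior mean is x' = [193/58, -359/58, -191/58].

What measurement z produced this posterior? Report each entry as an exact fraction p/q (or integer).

x̄ = F·x = [10, -8, -2]
P̄ = F·P·Fᵀ + Q = [51 -22 -1; -22 19 6; -1 6 11]
S = H·P̄·Hᵀ + R = [406]
K = P̄·Hᵀ·S⁻¹ = [-129/406; 5/58; -25/406]
x' − x̄ = [-387/58, 105/58, -75/58] = K·y
y = (KᵀK)⁻¹·Kᵀ·(x' − x̄) = [21]
z = y + H·x̄ = [21] + [-18] = [3]

z = [3]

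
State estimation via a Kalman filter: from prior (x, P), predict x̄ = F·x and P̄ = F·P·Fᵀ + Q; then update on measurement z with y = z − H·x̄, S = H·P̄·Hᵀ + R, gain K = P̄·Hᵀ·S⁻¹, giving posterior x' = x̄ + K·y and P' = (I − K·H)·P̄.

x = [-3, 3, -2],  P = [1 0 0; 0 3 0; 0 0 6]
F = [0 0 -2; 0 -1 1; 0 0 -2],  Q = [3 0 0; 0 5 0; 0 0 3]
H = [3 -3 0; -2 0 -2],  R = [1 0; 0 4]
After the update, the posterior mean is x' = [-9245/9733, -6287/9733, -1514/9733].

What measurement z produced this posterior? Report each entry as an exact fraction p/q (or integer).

x̄ = F·x = [4, -5, 4]
P̄ = F·P·Fᵀ + Q = [27 -12 24; -12 14 -12; 24 -12 27]
S = H·P̄·Hᵀ + R = [586 -450; -450 412]
K = P̄·Hᵀ·S⁻¹ = [576/9733 -3561/19466; -2634/9733 -1743/9733; -351/9733 -2793/9733]
x' − x̄ = [-48177/9733, 42378/9733, -40446/9733] = K·y
y = (KᵀK)⁻¹·Kᵀ·(x' − x̄) = [-28, 18]
z = y + H·x̄ = [-28, 18] + [27, -16] = [-1, 2]

z = [-1, 2]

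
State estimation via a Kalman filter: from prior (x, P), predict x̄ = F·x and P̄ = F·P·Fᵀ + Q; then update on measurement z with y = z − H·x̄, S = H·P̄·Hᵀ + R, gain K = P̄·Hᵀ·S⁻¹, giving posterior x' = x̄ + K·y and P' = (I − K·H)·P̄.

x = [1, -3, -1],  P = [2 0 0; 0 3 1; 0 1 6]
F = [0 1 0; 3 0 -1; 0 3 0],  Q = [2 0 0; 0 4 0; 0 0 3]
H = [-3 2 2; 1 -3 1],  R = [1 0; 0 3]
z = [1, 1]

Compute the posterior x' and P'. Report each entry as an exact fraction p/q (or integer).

x̄ = F·x = [-3, 4, -9]
P̄ = F·P·Fᵀ + Q = [5 -1 9; -1 28 -3; 9 -3 30]
y = z − H·x̄ = [2, 25]
S = H·P̄·Hᵀ + R = [158 -131; -131 332]
K = P̄·Hᵀ·S⁻¹ = [853/11765 939/11765; 6068/35295 -6961/35295; 5084/11765 3707/11765]
x' = x̄ + K·y = [-778/905, -531/905, -234/905]
P' = (I − K·H)·P̄ = [42009/11765 25658/11765 37782/11765; 25658/11765 54088/35295 21469/11765; 37782/11765 21469/11765 37746/11765]

x' = [-778/905, -531/905, -234/905]
P' = [42009/11765 25658/11765 37782/11765; 25658/11765 54088/35295 21469/11765; 37782/11765 21469/11765 37746/11765]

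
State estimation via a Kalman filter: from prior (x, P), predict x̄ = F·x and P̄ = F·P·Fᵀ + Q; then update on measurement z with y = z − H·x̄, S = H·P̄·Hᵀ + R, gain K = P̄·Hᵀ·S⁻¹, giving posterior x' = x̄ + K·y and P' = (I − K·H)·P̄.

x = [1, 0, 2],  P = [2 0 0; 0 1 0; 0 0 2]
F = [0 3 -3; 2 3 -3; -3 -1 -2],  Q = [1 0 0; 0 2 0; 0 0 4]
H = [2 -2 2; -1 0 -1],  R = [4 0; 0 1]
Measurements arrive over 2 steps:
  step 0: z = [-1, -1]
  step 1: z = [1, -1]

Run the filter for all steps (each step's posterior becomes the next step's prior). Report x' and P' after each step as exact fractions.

step 0: x' = [5491/4834, 3059/2417, -816/2417], P' = [7373/2417 3130/2417 -5424/2417; 3130/2417 4583/2417 -833/2417; -5424/2417 -833/2417 5825/2417]
step 1: x' = [7543387/7345358, 2096313/3672679, -513879/7345358], P' = [11700087/3672679 4933186/3672679 -8897042/3672679; 4933186/3672679 7171376/3672679 -1392416/3672679; -8897042/3672679 -1392416/3672679 9615644/3672679]

step 0: x̄ = F·x = [-6, -4, -7]
step 0: P̄ = F·P·Fᵀ + Q = [28 27 9; 27 37 -3; 9 -3 31]
step 0: y = z − H·x̄ = [17, -14]
step 0: S = H·P̄·Hᵀ + R = [268 -106; -106 78]
step 0: K = P̄·Hᵀ·S⁻¹ = [-1181/4834 -1949/2417; -1143/2417 -2297/2417; 617/2417 -401/2417]
step 0: x' = x̄ + K·y = [5491/4834, 3059/2417, -816/2417]
step 0: P' = (I − K·H)·P̄ = [7373/2417 3130/2417 -5424/2417; 3130/2417 4583/2417 -833/2417; -5424/2417 -833/2417 5825/2417]
step 1: x̄ = F·x = [11625/2417, 17116/2417, -19327/4834]
step 1: P̄ = F·P·Fᵀ + Q = [111083/2417 159990/2417 -53286/2417; 159990/2417 245640/2417 -82088/2417; -53286/2417 -82088/2417 54268/2417]
step 1: y = z − H·x̄ = [32726/2417, -911/4834]
step 1: S = H·P̄·Hᵀ + R = [604128/2417 38246/2417; 38246/2417 61196/2417]
step 1: K = P̄·Hᵀ·S⁻¹ = [-2130141/7345358 -2803045/3672679; -1815303/3672679 -3540770/3672679; 1055509/3672679 -718602/3672679]
step 1: x' = x̄ + K·y = [7543387/7345358, 2096313/3672679, -513879/7345358]
step 1: P' = (I − K·H)·P̄ = [11700087/3672679 4933186/3672679 -8897042/3672679; 4933186/3672679 7171376/3672679 -1392416/3672679; -8897042/3672679 -1392416/3672679 9615644/3672679]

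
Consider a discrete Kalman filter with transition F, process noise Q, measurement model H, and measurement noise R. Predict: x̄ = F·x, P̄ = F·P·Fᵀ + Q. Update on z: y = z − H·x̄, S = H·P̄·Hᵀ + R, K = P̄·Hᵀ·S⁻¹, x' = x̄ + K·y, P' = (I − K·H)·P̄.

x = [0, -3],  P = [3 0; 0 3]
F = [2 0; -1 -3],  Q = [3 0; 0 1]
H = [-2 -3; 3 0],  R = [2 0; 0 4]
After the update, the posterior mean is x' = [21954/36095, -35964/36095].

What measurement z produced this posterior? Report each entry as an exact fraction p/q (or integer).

z = [2, 2]

x̄ = F·x = [0, 9]
P̄ = F·P·Fᵀ + Q = [15 -6; -6 31]
S = H·P̄·Hᵀ + R = [269 -36; -36 139]
K = P̄·Hᵀ·S⁻¹ = [-48/36095 11673/36095; -11907/36095 -7758/36095]
x' − x̄ = [21954/36095, -360819/36095] = K·y
y = (KᵀK)⁻¹·Kᵀ·(x' − x̄) = [29, 2]
z = y + H·x̄ = [29, 2] + [-27, 0] = [2, 2]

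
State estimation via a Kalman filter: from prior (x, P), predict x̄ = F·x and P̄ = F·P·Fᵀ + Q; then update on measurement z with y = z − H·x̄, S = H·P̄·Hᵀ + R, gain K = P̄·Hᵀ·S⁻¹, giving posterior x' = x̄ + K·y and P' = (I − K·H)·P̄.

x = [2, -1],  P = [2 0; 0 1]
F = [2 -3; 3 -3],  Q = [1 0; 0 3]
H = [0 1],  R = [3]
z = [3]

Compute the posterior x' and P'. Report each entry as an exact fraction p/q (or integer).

x' = [35/11, 39/11]
P' = [51/11 21/11; 21/11 30/11]

x̄ = F·x = [7, 9]
P̄ = F·P·Fᵀ + Q = [18 21; 21 30]
y = z − H·x̄ = [-6]
S = H·P̄·Hᵀ + R = [33]
K = P̄·Hᵀ·S⁻¹ = [7/11; 10/11]
x' = x̄ + K·y = [35/11, 39/11]
P' = (I − K·H)·P̄ = [51/11 21/11; 21/11 30/11]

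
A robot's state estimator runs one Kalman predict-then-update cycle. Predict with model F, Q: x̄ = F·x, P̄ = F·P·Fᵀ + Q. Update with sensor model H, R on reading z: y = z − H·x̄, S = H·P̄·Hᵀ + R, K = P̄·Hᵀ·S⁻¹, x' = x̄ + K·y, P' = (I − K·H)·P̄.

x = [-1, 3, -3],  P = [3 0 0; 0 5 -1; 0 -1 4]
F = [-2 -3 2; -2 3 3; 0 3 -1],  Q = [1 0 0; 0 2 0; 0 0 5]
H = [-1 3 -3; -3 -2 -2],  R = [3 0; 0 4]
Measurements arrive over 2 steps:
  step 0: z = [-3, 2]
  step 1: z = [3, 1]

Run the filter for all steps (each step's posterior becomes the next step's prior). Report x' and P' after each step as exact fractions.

step 0: x' = [-184386/16093, 91387/16093, 169668/16093], P' = [1054029/16093 -612156/16093 -1927119/32186; -612156/16093 360859/16093 562249/16093; -1927119/32186 562249/16093 3544269/64372]
step 1: x' = [91086207009/27997831405, -45704346092/27997831405, -103131371984/27997831405], P' = [102395784558/27997831405 -56962057449/27997831405 -91197324708/27997831405; -56962057449/27997831405 81868107819/55995662810 55266644884/27997831405; -91197324708/27997831405 55266644884/27997831405 90147501753/27997831405]

step 0: x̄ = F·x = [-13, 2, 12]
step 0: P̄ = F·P·Fᵀ + Q = [86 -6 -62; -6 77 27; -62 27 60]
step 0: y = z − H·x̄ = [14, -9]
step 0: S = H·P̄·Hᵀ + R = [500 -484; -484 726]
step 0: K = P̄·Hᵀ·S⁻¹ = [1/266 -2664/16093; 22/133 -2437/16093; -87/532 -2977/32186]
step 0: x' = x̄ + K·y = [-184386/16093, 91387/16093, 169668/16093]
step 0: P' = (I − K·H)·P̄ = [1054029/16093 -612156/16093 -1927119/32186; -612156/16093 360859/16093 562249/16093; -1927119/32186 562249/16093 3544269/64372]
step 1: x̄ = F·x = [433947/16093, 1151937/16093, 104493/16093]
step 1: P̄ = F·P·Fᵀ + Q = [4639825/16093 28467273/32186 3572385/32186; 28467273/32186 177998825/64372 22835361/64372; 3572385/32186 22835361/64372 3363077/64372]
step 1: y = z − H·x̄ = [-2660106/16093, 348254/1463]
step 1: S = H·P̄·Hᵀ + R = [235308595/16093 -29820135/1463; -29820135/1463 3810689/133]
step 1: K = P̄·Hᵀ·S⁻¹ = [103339073/27997831405 -543429468/5599566281; 9309523017/55995662810 -1075761262/5599566281; -4481748633/27997831405 -1723631915/11199132562]
step 1: x' = x̄ + K·y = [91086207009/27997831405, -45704346092/27997831405, -103131371984/27997831405]
step 1: P' = (I − K·H)·P̄ = [102395784558/27997831405 -56962057449/27997831405 -91197324708/27997831405; -56962057449/27997831405 81868107819/55995662810 55266644884/27997831405; -91197324708/27997831405 55266644884/27997831405 90147501753/27997831405]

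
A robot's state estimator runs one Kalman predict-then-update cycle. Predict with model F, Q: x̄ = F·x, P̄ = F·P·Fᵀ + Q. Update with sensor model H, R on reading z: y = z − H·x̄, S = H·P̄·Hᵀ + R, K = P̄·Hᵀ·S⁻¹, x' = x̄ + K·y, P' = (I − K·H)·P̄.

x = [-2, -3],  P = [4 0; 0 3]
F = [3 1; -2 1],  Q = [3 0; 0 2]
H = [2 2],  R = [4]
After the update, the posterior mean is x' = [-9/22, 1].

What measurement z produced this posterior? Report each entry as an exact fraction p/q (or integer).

z = [2]

x̄ = F·x = [-9, 1]
P̄ = F·P·Fᵀ + Q = [42 -21; -21 21]
S = H·P̄·Hᵀ + R = [88]
K = P̄·Hᵀ·S⁻¹ = [21/44; 0]
x' − x̄ = [189/22, 0] = K·y
y = (KᵀK)⁻¹·Kᵀ·(x' − x̄) = [18]
z = y + H·x̄ = [18] + [-16] = [2]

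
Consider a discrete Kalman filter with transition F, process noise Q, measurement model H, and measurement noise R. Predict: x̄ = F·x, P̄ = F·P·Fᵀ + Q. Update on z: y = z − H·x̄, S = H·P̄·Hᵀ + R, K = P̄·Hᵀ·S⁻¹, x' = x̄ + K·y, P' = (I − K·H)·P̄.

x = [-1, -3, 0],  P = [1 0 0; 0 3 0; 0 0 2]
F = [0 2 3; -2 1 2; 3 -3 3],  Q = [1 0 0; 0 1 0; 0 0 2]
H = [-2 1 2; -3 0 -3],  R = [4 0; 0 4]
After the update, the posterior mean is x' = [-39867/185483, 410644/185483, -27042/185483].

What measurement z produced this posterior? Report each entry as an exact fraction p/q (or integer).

z = [2, 1]

x̄ = F·x = [-6, -1, 6]
P̄ = F·P·Fᵀ + Q = [31 18 0; 18 16 -3; 0 -3 56]
S = H·P̄·Hᵀ + R = [284 -195; -195 787]
K = P̄·Hᵀ·S⁻¹ = [-52763/185483 -34992/185483; -29237/185483 -17850/185483; 53023/185483 -26457/185483]
x' − x̄ = [1073031/185483, 596127/185483, -1139940/185483] = K·y
y = (KᵀK)⁻¹·Kᵀ·(x' − x̄) = [-21, 1]
z = y + H·x̄ = [-21, 1] + [23, 0] = [2, 1]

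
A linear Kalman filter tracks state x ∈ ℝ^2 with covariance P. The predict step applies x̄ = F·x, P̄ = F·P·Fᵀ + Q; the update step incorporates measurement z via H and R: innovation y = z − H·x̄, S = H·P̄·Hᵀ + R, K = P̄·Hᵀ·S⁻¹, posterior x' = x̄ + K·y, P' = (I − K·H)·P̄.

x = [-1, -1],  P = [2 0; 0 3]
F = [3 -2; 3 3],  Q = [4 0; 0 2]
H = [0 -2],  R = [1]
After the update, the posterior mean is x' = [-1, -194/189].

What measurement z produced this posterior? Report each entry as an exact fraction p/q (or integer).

x̄ = F·x = [-1, -6]
P̄ = F·P·Fᵀ + Q = [34 0; 0 47]
S = H·P̄·Hᵀ + R = [189]
K = P̄·Hᵀ·S⁻¹ = [0; -94/189]
x' − x̄ = [0, 940/189] = K·y
y = (KᵀK)⁻¹·Kᵀ·(x' − x̄) = [-10]
z = y + H·x̄ = [-10] + [12] = [2]

z = [2]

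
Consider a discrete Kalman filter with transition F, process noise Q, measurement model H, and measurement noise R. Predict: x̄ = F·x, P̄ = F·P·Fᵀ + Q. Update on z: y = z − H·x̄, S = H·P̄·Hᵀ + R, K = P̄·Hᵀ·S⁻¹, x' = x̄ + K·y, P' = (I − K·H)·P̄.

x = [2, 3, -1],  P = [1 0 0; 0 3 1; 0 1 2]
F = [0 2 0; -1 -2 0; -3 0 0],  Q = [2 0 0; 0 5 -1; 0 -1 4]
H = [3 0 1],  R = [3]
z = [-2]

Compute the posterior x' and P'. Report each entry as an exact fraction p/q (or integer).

x' = [132/71, -330/71, -517/71]
P' = [112/71 -138/71 -273/71; -138/71 700/71 363/71; -273/71 363/71 1677/142]

x̄ = F·x = [6, -8, -6]
P̄ = F·P·Fᵀ + Q = [14 -12 0; -12 18 2; 0 2 13]
y = z − H·x̄ = [-14]
S = H·P̄·Hᵀ + R = [142]
K = P̄·Hᵀ·S⁻¹ = [21/71; -17/71; 13/142]
x' = x̄ + K·y = [132/71, -330/71, -517/71]
P' = (I − K·H)·P̄ = [112/71 -138/71 -273/71; -138/71 700/71 363/71; -273/71 363/71 1677/142]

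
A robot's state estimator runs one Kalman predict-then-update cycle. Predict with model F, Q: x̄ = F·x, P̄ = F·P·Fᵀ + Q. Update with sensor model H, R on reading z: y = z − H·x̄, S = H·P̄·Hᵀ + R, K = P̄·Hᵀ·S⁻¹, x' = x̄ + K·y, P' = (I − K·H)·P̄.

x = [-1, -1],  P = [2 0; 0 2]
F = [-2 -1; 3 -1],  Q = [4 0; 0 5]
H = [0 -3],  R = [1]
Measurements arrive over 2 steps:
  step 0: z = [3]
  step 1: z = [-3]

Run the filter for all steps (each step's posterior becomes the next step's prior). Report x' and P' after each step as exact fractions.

step 0: x̄ = F·x = [3, -2]
step 0: P̄ = F·P·Fᵀ + Q = [14 -10; -10 25]
step 0: y = z − H·x̄ = [-3]
step 0: S = H·P̄·Hᵀ + R = [226]
step 0: K = P̄·Hᵀ·S⁻¹ = [15/113; -75/226]
step 0: x' = x̄ + K·y = [294/113, -227/226]
step 0: P' = (I − K·H)·P̄ = [1132/113 -5/113; -5/113 25/226]
step 1: x̄ = F·x = [-949/226, 1991/226]
step 1: P̄ = F·P·Fᵀ + Q = [9945/226 -13549/226; -13549/226 21591/226]
step 1: y = z − H·x̄ = [5295/226]
step 1: S = H·P̄·Hᵀ + R = [194545/226]
step 1: K = P̄·Hᵀ·S⁻¹ = [40647/194545; -64773/194545]
step 1: x' = x̄ + K·y = [27082/38909, 39262/38909]
step 1: P' = (I − K·H)·P̄ = [1250316/194545 -13549/194545; -13549/194545 21591/194545]

step 0: x' = [294/113, -227/226], P' = [1132/113 -5/113; -5/113 25/226]
step 1: x' = [27082/38909, 39262/38909], P' = [1250316/194545 -13549/194545; -13549/194545 21591/194545]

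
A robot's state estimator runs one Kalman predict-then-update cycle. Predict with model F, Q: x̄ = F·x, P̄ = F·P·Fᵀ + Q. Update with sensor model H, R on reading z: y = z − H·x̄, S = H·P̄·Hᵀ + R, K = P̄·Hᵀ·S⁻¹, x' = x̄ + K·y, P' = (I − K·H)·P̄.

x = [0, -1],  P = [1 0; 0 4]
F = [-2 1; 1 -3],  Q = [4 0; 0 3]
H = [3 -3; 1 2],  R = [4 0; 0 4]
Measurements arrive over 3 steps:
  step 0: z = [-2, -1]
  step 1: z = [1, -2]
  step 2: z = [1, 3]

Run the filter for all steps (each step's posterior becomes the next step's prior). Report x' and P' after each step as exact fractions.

step 0: x' = [-1479/2197, -45/2197], P' = [3740/6591 644/2197; 644/2197 1000/2197]
step 1: x' = [-440897/1762992, -1170139/1762992], P' = [244877/440748 124303/440748; 124303/440748 191957/440748]
step 2: x' = [4667265982/4148107161, 33387649/38056029], P' = [2302275748/4148107161 10709260/38056029; 10709260/38056029 16544392/38056029]

step 0: x̄ = F·x = [-1, 3]
step 0: P̄ = F·P·Fᵀ + Q = [12 -14; -14 40]
step 0: y = z − H·x̄ = [10, -6]
step 0: S = H·P̄·Hᵀ + R = [724 -246; -246 120]
step 0: K = P̄·Hᵀ·S⁻¹ = [452/2197 1901/6591; -267/2197 661/2197]
step 0: x' = x̄ + K·y = [-1479/2197, -45/2197]
step 0: P' = (I − K·H)·P̄ = [3740/6591 644/2197; 644/2197 1000/2197]
step 1: x̄ = F·x = [2913/2197, -1344/2197]
step 1: P̄ = F·P·Fᵀ + Q = [36596/6591 -2956/6591; -2956/6591 38921/6591]
step 1: y = z − H·x̄ = [-10574/2197, -4619/2197]
step 1: S = H·P̄·Hᵀ + R = [253075/2197 -44202/2197; -44202/2197 68940/2197]
step 1: K = P̄·Hᵀ·S⁻¹ = [60287/293832 9311/33264; -33827/293832 9589/33264]
step 1: x' = x̄ + K·y = [-440897/1762992, -1170139/1762992]
step 1: P' = (I − K·H)·P̄ = [244877/440748 124303/440748; 124303/440748 191957/440748]
step 2: x̄ = F·x = [-96115/587664, 191845/110187]
step 2: P̄ = F·P·Fᵀ + Q = [270805/48972 -16292/36729; -16292/36729 637229/110187]
step 2: y = z − H·x̄ = [563647/83952, -561719/1762992]
step 2: S = H·P̄·Hᵀ + R = [796151/6996 -408013/20988; -408013/20988 13613885/440748]
step 2: K = P̄·Hᵀ·S⁻¹ = [283741602/1382702387 386407869/1382702387; -1458783/12685343 3649837/12685343]
step 2: x' = x̄ + K·y = [4667265982/4148107161, 33387649/38056029]
step 2: P' = (I − K·H)·P̄ = [2302275748/4148107161 10709260/38056029; 10709260/38056029 16544392/38056029]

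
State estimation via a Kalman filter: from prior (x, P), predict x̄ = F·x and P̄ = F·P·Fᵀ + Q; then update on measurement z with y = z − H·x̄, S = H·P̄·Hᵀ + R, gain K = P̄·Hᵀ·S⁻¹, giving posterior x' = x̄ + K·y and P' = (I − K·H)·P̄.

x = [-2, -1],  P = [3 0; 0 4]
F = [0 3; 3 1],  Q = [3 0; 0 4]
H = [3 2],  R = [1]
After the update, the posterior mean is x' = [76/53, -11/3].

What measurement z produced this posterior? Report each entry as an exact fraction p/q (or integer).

x̄ = F·x = [-3, -7]
P̄ = F·P·Fᵀ + Q = [39 12; 12 35]
S = H·P̄·Hᵀ + R = [636]
K = P̄·Hᵀ·S⁻¹ = [47/212; 1/6]
x' − x̄ = [235/53, 10/3] = K·y
y = (KᵀK)⁻¹·Kᵀ·(x' − x̄) = [20]
z = y + H·x̄ = [20] + [-23] = [-3]

z = [-3]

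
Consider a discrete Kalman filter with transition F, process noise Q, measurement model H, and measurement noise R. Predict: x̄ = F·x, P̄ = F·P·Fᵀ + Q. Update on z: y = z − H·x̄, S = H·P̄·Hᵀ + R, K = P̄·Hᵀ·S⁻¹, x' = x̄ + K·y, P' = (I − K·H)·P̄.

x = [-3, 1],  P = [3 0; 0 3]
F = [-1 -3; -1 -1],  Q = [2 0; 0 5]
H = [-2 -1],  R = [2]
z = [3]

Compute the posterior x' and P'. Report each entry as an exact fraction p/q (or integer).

x' = [-380/189, 29/27]
P' = [272/189 -56/27; -56/27 122/27]

x̄ = F·x = [0, 2]
P̄ = F·P·Fᵀ + Q = [32 12; 12 11]
y = z − H·x̄ = [5]
S = H·P̄·Hᵀ + R = [189]
K = P̄·Hᵀ·S⁻¹ = [-76/189; -5/27]
x' = x̄ + K·y = [-380/189, 29/27]
P' = (I − K·H)·P̄ = [272/189 -56/27; -56/27 122/27]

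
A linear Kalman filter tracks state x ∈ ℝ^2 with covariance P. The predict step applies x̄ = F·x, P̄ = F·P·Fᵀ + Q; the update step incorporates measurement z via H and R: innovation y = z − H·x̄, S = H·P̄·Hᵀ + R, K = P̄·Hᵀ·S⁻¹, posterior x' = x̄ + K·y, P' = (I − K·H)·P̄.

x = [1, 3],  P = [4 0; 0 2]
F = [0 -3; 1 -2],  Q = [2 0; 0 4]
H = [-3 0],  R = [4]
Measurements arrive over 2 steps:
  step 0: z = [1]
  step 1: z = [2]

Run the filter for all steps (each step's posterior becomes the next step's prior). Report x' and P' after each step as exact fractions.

step 0: x̄ = F·x = [-9, -5]
step 0: P̄ = F·P·Fᵀ + Q = [20 12; 12 16]
step 0: y = z − H·x̄ = [-26]
step 0: S = H·P̄·Hᵀ + R = [184]
step 0: K = P̄·Hᵀ·S⁻¹ = [-15/46; -9/46]
step 0: x' = x̄ + K·y = [-12/23, 2/23]
step 0: P' = (I − K·H)·P̄ = [10/23 6/23; 6/23 206/23]
step 1: x̄ = F·x = [-6/23, -16/23]
step 1: P̄ = F·P·Fᵀ + Q = [1900/23 1218/23; 1218/23 902/23]
step 1: y = z − H·x̄ = [28/23]
step 1: S = H·P̄·Hᵀ + R = [17192/23]
step 1: K = P̄·Hᵀ·S⁻¹ = [-1425/4298; -261/1228]
step 1: x' = x̄ + K·y = [-204/307, -293/307]
step 1: P' = (I − K·H)·P̄ = [950/2149 87/307; 87/307 3347/614]

step 0: x' = [-12/23, 2/23], P' = [10/23 6/23; 6/23 206/23]
step 1: x' = [-204/307, -293/307], P' = [950/2149 87/307; 87/307 3347/614]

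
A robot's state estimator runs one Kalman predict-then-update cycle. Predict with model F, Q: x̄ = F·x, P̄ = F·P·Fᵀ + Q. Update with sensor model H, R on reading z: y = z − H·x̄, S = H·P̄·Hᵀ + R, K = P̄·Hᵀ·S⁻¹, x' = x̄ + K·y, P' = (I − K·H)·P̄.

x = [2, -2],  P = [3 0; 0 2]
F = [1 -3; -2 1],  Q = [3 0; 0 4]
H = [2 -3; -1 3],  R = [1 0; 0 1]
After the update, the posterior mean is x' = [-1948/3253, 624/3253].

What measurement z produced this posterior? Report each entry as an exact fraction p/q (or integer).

x̄ = F·x = [8, -6]
P̄ = F·P·Fᵀ + Q = [24 -12; -12 18]
S = H·P̄·Hᵀ + R = [403 -318; -318 259]
K = P̄·Hᵀ·S⁻¹ = [2676/3253 2532/3253; 786/3253 1794/3253]
x' − x̄ = [-27972/3253, 20142/3253] = K·y
y = (KᵀK)⁻¹·Kᵀ·(x' − x̄) = [-36, 27]
z = y + H·x̄ = [-36, 27] + [34, -26] = [-2, 1]

z = [-2, 1]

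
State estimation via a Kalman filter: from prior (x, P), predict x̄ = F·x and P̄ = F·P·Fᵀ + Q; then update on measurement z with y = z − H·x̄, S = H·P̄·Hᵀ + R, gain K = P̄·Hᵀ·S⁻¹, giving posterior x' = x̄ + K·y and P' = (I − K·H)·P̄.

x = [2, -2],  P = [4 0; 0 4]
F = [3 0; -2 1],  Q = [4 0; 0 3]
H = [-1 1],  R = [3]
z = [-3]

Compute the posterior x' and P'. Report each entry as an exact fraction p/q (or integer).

x' = [18/19, -87/38]
P' = [232/57 136/57; 136/57 413/114]

x̄ = F·x = [6, -6]
P̄ = F·P·Fᵀ + Q = [40 -24; -24 23]
y = z − H·x̄ = [9]
S = H·P̄·Hᵀ + R = [114]
K = P̄·Hᵀ·S⁻¹ = [-32/57; 47/114]
x' = x̄ + K·y = [18/19, -87/38]
P' = (I − K·H)·P̄ = [232/57 136/57; 136/57 413/114]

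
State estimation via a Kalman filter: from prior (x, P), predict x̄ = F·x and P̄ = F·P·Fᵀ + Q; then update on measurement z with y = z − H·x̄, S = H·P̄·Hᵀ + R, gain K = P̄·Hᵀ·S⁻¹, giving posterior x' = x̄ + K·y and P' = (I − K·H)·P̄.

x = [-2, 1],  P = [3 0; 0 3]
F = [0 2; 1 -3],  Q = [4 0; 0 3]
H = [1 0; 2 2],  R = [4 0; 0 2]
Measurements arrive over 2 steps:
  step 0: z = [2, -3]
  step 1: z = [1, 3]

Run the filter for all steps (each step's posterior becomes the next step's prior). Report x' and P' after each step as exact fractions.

step 0: x̄ = F·x = [2, -5]
step 0: P̄ = F·P·Fᵀ + Q = [16 -18; -18 33]
step 0: y = z − H·x̄ = [0, 3]
step 0: S = H·P̄·Hᵀ + R = [20 -4; -4 54]
step 0: K = P̄·Hᵀ·S⁻¹ = [106/133 -2/133; -213/266 66/133]
step 0: x' = x̄ + K·y = [260/133, -467/133]
step 0: P' = (I − K·H)·P̄ = [424/133 -426/133; -426/133 492/133]
step 1: x̄ = F·x = [-934/133, 1661/133]
step 1: P̄ = F·P·Fᵀ + Q = [2500/133 -3804/133; -3804/133 7807/133]
step 1: y = z − H·x̄ = [1067/133, -1055/133]
step 1: S = H·P̄·Hᵀ + R = [3032/133 -2608/133; -2608/133 11062/133]
step 1: K = P̄·Hᵀ·S⁻¹ = [19599/25130 -652/12565; -3985/5026 1349/2513]
step 1: x' = x̄ + K·y = [-8899/25130, 9397/5026]
step 1: P' = (I − K·H)·P̄ = [39198/12565 -7970/2513; -7970/2513 9319/2513]

step 0: x' = [260/133, -467/133], P' = [424/133 -426/133; -426/133 492/133]
step 1: x' = [-8899/25130, 9397/5026], P' = [39198/12565 -7970/2513; -7970/2513 9319/2513]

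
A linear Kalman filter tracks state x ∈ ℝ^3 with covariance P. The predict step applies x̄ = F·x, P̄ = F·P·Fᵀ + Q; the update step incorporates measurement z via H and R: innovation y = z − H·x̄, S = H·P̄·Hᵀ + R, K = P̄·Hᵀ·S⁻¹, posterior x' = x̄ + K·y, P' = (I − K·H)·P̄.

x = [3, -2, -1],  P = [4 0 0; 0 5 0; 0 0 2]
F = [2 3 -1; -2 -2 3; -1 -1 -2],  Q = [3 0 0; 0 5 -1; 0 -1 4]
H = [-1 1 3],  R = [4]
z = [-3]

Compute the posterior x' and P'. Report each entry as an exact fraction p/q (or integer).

x' = [1, -5, 1]
P' = [6731/566 -3691/283 4471/566; -3691/283 8759/283 -4066/283; 4471/566 -4066/283 4317/566]

x̄ = F·x = [1, -5, 1]
P̄ = F·P·Fᵀ + Q = [66 -52 -19; -52 59 5; -19 5 21]
y = z − H·x̄ = [0]
S = H·P̄·Hᵀ + R = [566]
K = P̄·Hᵀ·S⁻¹ = [-175/566; 63/283; 87/566]
x' = x̄ + K·y = [1, -5, 1]
P' = (I − K·H)·P̄ = [6731/566 -3691/283 4471/566; -3691/283 8759/283 -4066/283; 4471/566 -4066/283 4317/566]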